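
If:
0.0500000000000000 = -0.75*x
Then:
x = -0.07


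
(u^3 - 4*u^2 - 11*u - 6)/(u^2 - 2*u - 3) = (u^2 - 5*u - 6)/(u - 3)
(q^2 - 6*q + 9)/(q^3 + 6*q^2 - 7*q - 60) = (q - 3)/(q^2 + 9*q + 20)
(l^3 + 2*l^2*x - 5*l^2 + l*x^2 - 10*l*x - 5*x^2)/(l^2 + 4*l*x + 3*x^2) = (l^2 + l*x - 5*l - 5*x)/(l + 3*x)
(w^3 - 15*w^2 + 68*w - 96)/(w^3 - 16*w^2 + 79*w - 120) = (w - 4)/(w - 5)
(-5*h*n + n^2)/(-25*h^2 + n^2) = n/(5*h + n)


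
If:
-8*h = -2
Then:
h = 1/4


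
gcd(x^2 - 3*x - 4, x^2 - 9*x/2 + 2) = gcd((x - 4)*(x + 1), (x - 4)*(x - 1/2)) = x - 4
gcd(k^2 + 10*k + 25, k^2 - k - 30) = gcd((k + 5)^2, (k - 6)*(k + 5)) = k + 5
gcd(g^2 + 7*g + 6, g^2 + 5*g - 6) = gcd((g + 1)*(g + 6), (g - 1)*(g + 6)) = g + 6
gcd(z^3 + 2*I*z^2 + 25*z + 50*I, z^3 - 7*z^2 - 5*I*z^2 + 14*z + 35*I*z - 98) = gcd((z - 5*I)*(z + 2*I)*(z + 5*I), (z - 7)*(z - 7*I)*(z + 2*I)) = z + 2*I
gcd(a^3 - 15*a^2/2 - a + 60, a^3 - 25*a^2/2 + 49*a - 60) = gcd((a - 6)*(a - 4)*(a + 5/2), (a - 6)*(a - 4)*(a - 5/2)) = a^2 - 10*a + 24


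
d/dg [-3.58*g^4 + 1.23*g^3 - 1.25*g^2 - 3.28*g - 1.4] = -14.32*g^3 + 3.69*g^2 - 2.5*g - 3.28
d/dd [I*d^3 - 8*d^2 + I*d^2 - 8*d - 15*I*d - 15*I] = 3*I*d^2 + 2*d*(-8 + I) - 8 - 15*I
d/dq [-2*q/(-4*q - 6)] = 3/(2*q + 3)^2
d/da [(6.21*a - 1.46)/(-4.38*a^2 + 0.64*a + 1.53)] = (27.1998*a^2 - 12.7896*a + 10.4357)/(19.1844*a^4 - 5.6064*a^3 - 12.9932*a^2 + 1.9584*a + 2.3409)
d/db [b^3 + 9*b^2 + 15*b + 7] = 3*b^2 + 18*b + 15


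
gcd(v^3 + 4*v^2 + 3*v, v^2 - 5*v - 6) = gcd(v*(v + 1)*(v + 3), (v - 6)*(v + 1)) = v + 1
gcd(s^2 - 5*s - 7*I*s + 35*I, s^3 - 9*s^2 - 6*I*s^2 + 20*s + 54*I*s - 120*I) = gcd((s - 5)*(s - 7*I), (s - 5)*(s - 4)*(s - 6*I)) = s - 5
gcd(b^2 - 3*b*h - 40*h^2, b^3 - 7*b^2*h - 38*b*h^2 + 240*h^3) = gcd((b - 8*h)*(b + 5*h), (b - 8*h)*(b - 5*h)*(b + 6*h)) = b - 8*h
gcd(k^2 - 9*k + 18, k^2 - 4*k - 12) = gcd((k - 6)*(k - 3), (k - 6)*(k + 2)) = k - 6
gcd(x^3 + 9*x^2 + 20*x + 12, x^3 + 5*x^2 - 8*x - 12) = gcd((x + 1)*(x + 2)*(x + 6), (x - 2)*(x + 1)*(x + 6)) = x^2 + 7*x + 6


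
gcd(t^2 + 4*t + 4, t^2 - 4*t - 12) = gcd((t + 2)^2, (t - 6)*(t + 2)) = t + 2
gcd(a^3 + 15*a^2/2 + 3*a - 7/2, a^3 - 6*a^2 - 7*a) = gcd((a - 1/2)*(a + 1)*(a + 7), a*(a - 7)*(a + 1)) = a + 1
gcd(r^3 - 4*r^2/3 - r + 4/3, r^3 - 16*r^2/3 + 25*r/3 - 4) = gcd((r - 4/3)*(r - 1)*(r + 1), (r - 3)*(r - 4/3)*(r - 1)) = r^2 - 7*r/3 + 4/3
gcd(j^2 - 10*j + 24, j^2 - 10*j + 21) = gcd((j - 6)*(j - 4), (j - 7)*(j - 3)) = 1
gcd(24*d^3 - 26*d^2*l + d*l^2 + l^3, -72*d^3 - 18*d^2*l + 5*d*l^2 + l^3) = 24*d^2 - 2*d*l - l^2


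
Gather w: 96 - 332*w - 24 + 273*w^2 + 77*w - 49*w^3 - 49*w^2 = -49*w^3 + 224*w^2 - 255*w + 72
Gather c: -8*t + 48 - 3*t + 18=66 - 11*t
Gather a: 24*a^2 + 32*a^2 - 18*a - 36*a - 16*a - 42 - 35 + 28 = 56*a^2 - 70*a - 49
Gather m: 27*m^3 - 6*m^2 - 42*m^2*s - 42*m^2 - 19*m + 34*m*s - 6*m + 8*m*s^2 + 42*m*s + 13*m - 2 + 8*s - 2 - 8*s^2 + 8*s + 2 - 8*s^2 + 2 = 27*m^3 + m^2*(-42*s - 48) + m*(8*s^2 + 76*s - 12) - 16*s^2 + 16*s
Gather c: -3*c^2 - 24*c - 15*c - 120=-3*c^2 - 39*c - 120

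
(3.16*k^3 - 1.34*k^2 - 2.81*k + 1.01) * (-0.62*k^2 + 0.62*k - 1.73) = -1.9592*k^5 + 2.79*k^4 - 4.5554*k^3 - 0.0501999999999999*k^2 + 5.4875*k - 1.7473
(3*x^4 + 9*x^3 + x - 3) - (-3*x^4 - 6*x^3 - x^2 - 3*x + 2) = 6*x^4 + 15*x^3 + x^2 + 4*x - 5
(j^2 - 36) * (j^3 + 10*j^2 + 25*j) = j^5 + 10*j^4 - 11*j^3 - 360*j^2 - 900*j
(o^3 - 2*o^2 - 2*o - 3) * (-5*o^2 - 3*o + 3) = -5*o^5 + 7*o^4 + 19*o^3 + 15*o^2 + 3*o - 9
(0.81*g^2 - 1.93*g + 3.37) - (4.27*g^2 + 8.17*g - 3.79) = -3.46*g^2 - 10.1*g + 7.16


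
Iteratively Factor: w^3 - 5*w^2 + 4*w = (w - 4)*(w^2 - w) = (w - 4)*(w - 1)*(w)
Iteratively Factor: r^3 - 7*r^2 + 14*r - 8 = (r - 4)*(r^2 - 3*r + 2) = (r - 4)*(r - 1)*(r - 2)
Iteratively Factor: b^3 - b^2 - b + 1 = (b + 1)*(b^2 - 2*b + 1) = (b - 1)*(b + 1)*(b - 1)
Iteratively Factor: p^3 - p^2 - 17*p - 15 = (p - 5)*(p^2 + 4*p + 3) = (p - 5)*(p + 3)*(p + 1)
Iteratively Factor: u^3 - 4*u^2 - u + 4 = (u - 1)*(u^2 - 3*u - 4) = (u - 4)*(u - 1)*(u + 1)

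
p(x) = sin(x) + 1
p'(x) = cos(x)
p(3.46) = 0.69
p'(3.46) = -0.95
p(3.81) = 0.38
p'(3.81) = -0.78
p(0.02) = 1.02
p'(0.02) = 1.00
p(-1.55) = 0.00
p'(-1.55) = 0.02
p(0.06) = 1.06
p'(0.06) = 1.00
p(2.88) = 1.26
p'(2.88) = -0.97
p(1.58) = 2.00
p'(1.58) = -0.01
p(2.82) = 1.32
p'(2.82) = -0.95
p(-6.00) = 1.28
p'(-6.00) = 0.96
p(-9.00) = 0.59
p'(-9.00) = -0.91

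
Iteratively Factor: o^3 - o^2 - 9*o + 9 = (o + 3)*(o^2 - 4*o + 3) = (o - 1)*(o + 3)*(o - 3)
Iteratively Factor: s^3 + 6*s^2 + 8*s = (s + 2)*(s^2 + 4*s) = s*(s + 2)*(s + 4)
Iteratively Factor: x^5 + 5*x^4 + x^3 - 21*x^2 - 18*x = (x + 3)*(x^4 + 2*x^3 - 5*x^2 - 6*x) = (x + 3)^2*(x^3 - x^2 - 2*x) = (x - 2)*(x + 3)^2*(x^2 + x) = (x - 2)*(x + 1)*(x + 3)^2*(x)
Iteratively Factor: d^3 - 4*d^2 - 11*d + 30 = (d - 5)*(d^2 + d - 6) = (d - 5)*(d - 2)*(d + 3)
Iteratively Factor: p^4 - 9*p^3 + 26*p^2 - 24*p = (p - 2)*(p^3 - 7*p^2 + 12*p) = p*(p - 2)*(p^2 - 7*p + 12) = p*(p - 4)*(p - 2)*(p - 3)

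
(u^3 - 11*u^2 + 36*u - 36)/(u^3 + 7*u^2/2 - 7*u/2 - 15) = 2*(u^2 - 9*u + 18)/(2*u^2 + 11*u + 15)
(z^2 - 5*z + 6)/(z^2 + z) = (z^2 - 5*z + 6)/(z*(z + 1))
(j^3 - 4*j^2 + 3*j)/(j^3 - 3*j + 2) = j*(j - 3)/(j^2 + j - 2)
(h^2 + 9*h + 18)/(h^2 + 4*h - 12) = (h + 3)/(h - 2)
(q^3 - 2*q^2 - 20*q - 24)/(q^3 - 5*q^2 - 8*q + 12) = (q + 2)/(q - 1)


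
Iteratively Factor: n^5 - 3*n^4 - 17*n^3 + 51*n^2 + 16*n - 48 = (n - 1)*(n^4 - 2*n^3 - 19*n^2 + 32*n + 48) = (n - 3)*(n - 1)*(n^3 + n^2 - 16*n - 16) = (n - 3)*(n - 1)*(n + 1)*(n^2 - 16) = (n - 3)*(n - 1)*(n + 1)*(n + 4)*(n - 4)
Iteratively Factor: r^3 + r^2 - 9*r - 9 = (r - 3)*(r^2 + 4*r + 3) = (r - 3)*(r + 3)*(r + 1)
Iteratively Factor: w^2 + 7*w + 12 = (w + 3)*(w + 4)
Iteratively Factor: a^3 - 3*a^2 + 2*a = (a - 1)*(a^2 - 2*a) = a*(a - 1)*(a - 2)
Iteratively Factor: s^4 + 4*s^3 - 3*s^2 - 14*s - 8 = (s + 1)*(s^3 + 3*s^2 - 6*s - 8) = (s - 2)*(s + 1)*(s^2 + 5*s + 4) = (s - 2)*(s + 1)*(s + 4)*(s + 1)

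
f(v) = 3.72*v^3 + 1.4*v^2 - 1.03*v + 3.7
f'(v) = 11.16*v^2 + 2.8*v - 1.03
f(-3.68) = -158.94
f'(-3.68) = 139.80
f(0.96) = 7.29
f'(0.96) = 11.94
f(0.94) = 7.06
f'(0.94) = 11.46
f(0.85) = 6.12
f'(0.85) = 9.41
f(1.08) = 8.91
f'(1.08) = 15.01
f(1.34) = 13.78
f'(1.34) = 22.76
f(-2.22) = -27.81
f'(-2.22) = 47.75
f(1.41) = 15.46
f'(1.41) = 25.11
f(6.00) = 851.44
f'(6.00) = 417.53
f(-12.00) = -6210.50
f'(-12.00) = 1572.41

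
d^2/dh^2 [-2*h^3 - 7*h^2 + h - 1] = -12*h - 14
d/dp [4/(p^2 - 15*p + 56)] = 4*(15 - 2*p)/(p^2 - 15*p + 56)^2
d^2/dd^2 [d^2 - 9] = 2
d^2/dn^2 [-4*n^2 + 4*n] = -8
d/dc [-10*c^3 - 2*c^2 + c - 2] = -30*c^2 - 4*c + 1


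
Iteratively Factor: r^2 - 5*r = (r)*(r - 5)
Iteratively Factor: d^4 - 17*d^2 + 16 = (d + 4)*(d^3 - 4*d^2 - d + 4) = (d - 4)*(d + 4)*(d^2 - 1) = (d - 4)*(d + 1)*(d + 4)*(d - 1)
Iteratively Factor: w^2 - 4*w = (w)*(w - 4)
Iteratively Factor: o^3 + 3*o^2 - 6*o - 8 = (o + 1)*(o^2 + 2*o - 8) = (o + 1)*(o + 4)*(o - 2)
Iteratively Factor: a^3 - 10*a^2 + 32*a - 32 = (a - 2)*(a^2 - 8*a + 16) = (a - 4)*(a - 2)*(a - 4)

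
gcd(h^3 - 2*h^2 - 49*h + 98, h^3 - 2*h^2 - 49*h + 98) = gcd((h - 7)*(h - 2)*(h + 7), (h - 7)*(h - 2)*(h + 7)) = h^3 - 2*h^2 - 49*h + 98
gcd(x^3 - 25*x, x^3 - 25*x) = x^3 - 25*x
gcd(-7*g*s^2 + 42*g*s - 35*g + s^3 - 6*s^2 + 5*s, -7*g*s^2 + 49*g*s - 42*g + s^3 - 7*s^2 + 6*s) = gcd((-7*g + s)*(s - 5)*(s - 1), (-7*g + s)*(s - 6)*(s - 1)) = -7*g*s + 7*g + s^2 - s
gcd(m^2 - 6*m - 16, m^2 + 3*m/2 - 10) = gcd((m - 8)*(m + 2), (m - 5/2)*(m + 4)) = 1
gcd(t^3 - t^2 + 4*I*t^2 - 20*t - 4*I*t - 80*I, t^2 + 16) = t + 4*I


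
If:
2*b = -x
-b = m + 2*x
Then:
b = -x/2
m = -3*x/2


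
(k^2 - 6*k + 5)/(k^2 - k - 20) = (k - 1)/(k + 4)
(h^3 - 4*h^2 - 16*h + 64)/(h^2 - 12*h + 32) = (h^2 - 16)/(h - 8)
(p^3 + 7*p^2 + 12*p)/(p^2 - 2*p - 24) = p*(p + 3)/(p - 6)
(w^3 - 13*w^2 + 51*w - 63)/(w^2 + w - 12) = (w^2 - 10*w + 21)/(w + 4)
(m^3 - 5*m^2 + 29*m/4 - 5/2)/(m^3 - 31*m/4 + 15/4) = (m - 2)/(m + 3)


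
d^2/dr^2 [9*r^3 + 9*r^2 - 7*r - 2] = 54*r + 18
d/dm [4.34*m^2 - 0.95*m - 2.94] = 8.68*m - 0.95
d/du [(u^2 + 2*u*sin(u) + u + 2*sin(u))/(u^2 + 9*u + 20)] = (-(2*u + 9)*(u^2 + 2*u*sin(u) + u + 2*sin(u)) + (u^2 + 9*u + 20)*(2*u*cos(u) + 2*u + 2*sqrt(2)*sin(u + pi/4) + 1))/(u^2 + 9*u + 20)^2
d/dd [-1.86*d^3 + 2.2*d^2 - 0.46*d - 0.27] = -5.58*d^2 + 4.4*d - 0.46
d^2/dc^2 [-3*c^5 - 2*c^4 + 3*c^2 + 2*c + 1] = -60*c^3 - 24*c^2 + 6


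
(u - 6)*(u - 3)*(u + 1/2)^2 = u^4 - 8*u^3 + 37*u^2/4 + 63*u/4 + 9/2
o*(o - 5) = o^2 - 5*o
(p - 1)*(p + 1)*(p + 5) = p^3 + 5*p^2 - p - 5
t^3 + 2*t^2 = t^2*(t + 2)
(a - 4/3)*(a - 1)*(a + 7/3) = a^3 - 37*a/9 + 28/9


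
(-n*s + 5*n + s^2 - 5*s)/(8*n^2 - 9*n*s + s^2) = (s - 5)/(-8*n + s)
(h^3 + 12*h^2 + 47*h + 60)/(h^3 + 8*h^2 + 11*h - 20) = (h + 3)/(h - 1)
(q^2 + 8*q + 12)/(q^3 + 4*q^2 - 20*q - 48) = 1/(q - 4)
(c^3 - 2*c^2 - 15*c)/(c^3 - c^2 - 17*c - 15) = c/(c + 1)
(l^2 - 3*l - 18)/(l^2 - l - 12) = (l - 6)/(l - 4)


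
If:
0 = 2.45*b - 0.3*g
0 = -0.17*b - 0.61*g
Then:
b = 0.00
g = 0.00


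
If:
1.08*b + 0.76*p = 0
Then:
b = -0.703703703703704*p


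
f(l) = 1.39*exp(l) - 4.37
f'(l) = 1.39*exp(l)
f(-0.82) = -3.76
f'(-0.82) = 0.61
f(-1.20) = -3.95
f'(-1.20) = 0.42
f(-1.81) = -4.14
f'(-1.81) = 0.23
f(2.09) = 6.87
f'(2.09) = 11.24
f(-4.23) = -4.35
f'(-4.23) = 0.02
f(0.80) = -1.28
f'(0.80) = 3.09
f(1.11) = -0.15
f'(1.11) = 4.22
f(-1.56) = -4.08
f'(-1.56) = 0.29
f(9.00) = 11258.92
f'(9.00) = 11263.29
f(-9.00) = -4.37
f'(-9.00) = 0.00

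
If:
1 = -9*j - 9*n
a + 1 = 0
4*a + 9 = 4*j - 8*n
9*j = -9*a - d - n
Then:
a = -1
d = 172/27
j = 37/108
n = -49/108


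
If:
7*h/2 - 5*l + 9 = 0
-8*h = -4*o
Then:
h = o/2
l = 7*o/20 + 9/5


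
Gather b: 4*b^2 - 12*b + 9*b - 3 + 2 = 4*b^2 - 3*b - 1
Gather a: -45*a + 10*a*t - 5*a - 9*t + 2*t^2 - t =a*(10*t - 50) + 2*t^2 - 10*t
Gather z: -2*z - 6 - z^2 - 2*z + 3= -z^2 - 4*z - 3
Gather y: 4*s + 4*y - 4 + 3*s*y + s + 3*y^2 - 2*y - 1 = 5*s + 3*y^2 + y*(3*s + 2) - 5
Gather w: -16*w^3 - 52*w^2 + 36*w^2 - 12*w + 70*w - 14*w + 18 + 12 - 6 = -16*w^3 - 16*w^2 + 44*w + 24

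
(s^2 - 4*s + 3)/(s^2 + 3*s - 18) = (s - 1)/(s + 6)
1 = 1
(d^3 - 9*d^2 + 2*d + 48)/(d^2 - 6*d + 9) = (d^2 - 6*d - 16)/(d - 3)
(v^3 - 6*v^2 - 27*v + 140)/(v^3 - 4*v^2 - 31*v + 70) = (v - 4)/(v - 2)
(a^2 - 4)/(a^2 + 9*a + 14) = (a - 2)/(a + 7)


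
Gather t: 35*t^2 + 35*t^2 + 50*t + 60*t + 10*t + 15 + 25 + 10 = 70*t^2 + 120*t + 50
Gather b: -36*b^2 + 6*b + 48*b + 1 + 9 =-36*b^2 + 54*b + 10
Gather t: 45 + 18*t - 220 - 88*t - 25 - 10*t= -80*t - 200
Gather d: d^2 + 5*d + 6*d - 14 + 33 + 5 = d^2 + 11*d + 24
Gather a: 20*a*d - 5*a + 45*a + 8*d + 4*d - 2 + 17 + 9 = a*(20*d + 40) + 12*d + 24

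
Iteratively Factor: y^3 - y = (y - 1)*(y^2 + y) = y*(y - 1)*(y + 1)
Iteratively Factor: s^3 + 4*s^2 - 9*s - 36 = (s - 3)*(s^2 + 7*s + 12) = (s - 3)*(s + 3)*(s + 4)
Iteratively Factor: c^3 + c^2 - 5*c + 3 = (c - 1)*(c^2 + 2*c - 3) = (c - 1)*(c + 3)*(c - 1)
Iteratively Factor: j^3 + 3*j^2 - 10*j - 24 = (j + 2)*(j^2 + j - 12) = (j + 2)*(j + 4)*(j - 3)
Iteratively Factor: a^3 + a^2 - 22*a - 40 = (a + 4)*(a^2 - 3*a - 10) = (a + 2)*(a + 4)*(a - 5)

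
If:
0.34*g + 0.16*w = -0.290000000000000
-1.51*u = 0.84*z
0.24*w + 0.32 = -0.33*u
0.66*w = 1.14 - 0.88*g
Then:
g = -4.47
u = -6.56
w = 7.69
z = 11.80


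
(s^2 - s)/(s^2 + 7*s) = (s - 1)/(s + 7)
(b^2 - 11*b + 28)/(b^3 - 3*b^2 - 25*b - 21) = (b - 4)/(b^2 + 4*b + 3)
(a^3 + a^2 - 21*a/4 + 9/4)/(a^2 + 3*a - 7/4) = (2*a^2 + 3*a - 9)/(2*a + 7)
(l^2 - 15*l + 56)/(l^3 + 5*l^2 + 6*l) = (l^2 - 15*l + 56)/(l*(l^2 + 5*l + 6))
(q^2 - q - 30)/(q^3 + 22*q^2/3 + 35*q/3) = 3*(q - 6)/(q*(3*q + 7))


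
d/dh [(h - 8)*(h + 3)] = 2*h - 5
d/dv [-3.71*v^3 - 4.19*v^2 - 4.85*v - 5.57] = -11.13*v^2 - 8.38*v - 4.85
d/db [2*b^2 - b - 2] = 4*b - 1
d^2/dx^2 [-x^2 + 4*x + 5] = -2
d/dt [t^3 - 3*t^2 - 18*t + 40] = 3*t^2 - 6*t - 18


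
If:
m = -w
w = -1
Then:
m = 1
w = -1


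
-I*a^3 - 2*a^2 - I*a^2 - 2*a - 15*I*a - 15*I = (a - 5*I)*(a + 3*I)*(-I*a - I)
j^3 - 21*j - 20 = (j - 5)*(j + 1)*(j + 4)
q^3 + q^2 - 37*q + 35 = (q - 5)*(q - 1)*(q + 7)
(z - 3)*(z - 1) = z^2 - 4*z + 3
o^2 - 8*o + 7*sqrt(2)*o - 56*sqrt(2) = (o - 8)*(o + 7*sqrt(2))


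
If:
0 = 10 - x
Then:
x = 10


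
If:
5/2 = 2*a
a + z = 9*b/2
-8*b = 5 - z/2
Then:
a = 5/4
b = -45/46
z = -130/23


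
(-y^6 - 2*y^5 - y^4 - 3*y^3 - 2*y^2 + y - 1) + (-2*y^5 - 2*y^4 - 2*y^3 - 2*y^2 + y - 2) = -y^6 - 4*y^5 - 3*y^4 - 5*y^3 - 4*y^2 + 2*y - 3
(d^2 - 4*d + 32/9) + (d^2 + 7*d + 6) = 2*d^2 + 3*d + 86/9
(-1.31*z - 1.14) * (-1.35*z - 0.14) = 1.7685*z^2 + 1.7224*z + 0.1596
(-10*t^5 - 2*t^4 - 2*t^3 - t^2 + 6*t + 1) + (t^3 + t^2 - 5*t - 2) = -10*t^5 - 2*t^4 - t^3 + t - 1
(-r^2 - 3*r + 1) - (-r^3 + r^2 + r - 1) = r^3 - 2*r^2 - 4*r + 2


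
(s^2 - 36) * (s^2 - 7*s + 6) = s^4 - 7*s^3 - 30*s^2 + 252*s - 216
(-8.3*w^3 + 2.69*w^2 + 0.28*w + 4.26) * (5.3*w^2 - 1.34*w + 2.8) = -43.99*w^5 + 25.379*w^4 - 25.3606*w^3 + 29.7348*w^2 - 4.9244*w + 11.928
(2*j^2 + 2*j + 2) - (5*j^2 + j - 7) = -3*j^2 + j + 9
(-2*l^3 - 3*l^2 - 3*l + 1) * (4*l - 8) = -8*l^4 + 4*l^3 + 12*l^2 + 28*l - 8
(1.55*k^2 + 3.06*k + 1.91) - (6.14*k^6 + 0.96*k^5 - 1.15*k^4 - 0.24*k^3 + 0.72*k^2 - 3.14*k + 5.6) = -6.14*k^6 - 0.96*k^5 + 1.15*k^4 + 0.24*k^3 + 0.83*k^2 + 6.2*k - 3.69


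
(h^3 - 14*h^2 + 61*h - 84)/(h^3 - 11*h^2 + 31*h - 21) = (h - 4)/(h - 1)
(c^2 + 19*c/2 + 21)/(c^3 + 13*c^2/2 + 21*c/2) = (c + 6)/(c*(c + 3))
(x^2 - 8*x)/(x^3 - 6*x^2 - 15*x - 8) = x/(x^2 + 2*x + 1)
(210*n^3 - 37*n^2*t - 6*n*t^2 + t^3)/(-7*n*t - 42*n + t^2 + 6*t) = (-30*n^2 + n*t + t^2)/(t + 6)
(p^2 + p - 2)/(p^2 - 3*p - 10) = (p - 1)/(p - 5)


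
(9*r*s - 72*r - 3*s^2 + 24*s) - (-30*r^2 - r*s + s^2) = 30*r^2 + 10*r*s - 72*r - 4*s^2 + 24*s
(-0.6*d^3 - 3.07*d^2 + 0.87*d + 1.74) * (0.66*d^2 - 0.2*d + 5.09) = -0.396*d^5 - 1.9062*d^4 - 1.8658*d^3 - 14.6519*d^2 + 4.0803*d + 8.8566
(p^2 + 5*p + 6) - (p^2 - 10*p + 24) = 15*p - 18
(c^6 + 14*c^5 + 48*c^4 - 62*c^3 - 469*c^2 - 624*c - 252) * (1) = c^6 + 14*c^5 + 48*c^4 - 62*c^3 - 469*c^2 - 624*c - 252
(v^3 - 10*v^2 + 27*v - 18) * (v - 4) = v^4 - 14*v^3 + 67*v^2 - 126*v + 72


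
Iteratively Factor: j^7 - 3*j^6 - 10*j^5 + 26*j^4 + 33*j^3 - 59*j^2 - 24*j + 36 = (j + 2)*(j^6 - 5*j^5 + 26*j^3 - 19*j^2 - 21*j + 18) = (j - 3)*(j + 2)*(j^5 - 2*j^4 - 6*j^3 + 8*j^2 + 5*j - 6) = (j - 3)*(j + 1)*(j + 2)*(j^4 - 3*j^3 - 3*j^2 + 11*j - 6) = (j - 3)^2*(j + 1)*(j + 2)*(j^3 - 3*j + 2) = (j - 3)^2*(j - 1)*(j + 1)*(j + 2)*(j^2 + j - 2) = (j - 3)^2*(j - 1)^2*(j + 1)*(j + 2)*(j + 2)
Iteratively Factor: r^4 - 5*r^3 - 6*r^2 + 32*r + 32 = (r + 2)*(r^3 - 7*r^2 + 8*r + 16) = (r - 4)*(r + 2)*(r^2 - 3*r - 4) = (r - 4)*(r + 1)*(r + 2)*(r - 4)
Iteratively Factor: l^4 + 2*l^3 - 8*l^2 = (l + 4)*(l^3 - 2*l^2) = l*(l + 4)*(l^2 - 2*l) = l*(l - 2)*(l + 4)*(l)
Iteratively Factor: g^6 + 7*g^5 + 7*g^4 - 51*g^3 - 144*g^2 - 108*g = (g + 3)*(g^5 + 4*g^4 - 5*g^3 - 36*g^2 - 36*g) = g*(g + 3)*(g^4 + 4*g^3 - 5*g^2 - 36*g - 36) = g*(g + 2)*(g + 3)*(g^3 + 2*g^2 - 9*g - 18) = g*(g + 2)^2*(g + 3)*(g^2 - 9) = g*(g - 3)*(g + 2)^2*(g + 3)*(g + 3)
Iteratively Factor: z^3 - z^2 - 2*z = (z + 1)*(z^2 - 2*z) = z*(z + 1)*(z - 2)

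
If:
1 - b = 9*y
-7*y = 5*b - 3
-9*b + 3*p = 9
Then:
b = 10/19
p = 87/19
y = 1/19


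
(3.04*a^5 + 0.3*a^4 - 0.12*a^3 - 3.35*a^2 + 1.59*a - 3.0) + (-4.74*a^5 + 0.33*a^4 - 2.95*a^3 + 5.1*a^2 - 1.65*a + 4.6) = -1.7*a^5 + 0.63*a^4 - 3.07*a^3 + 1.75*a^2 - 0.0599999999999998*a + 1.6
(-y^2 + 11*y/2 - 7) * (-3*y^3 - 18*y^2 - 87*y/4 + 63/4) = 3*y^5 + 3*y^4/2 - 225*y^3/4 - 75*y^2/8 + 1911*y/8 - 441/4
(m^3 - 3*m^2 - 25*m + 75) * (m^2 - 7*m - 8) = m^5 - 10*m^4 - 12*m^3 + 274*m^2 - 325*m - 600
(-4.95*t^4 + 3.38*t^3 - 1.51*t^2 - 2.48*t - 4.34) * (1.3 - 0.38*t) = 1.881*t^5 - 7.7194*t^4 + 4.9678*t^3 - 1.0206*t^2 - 1.5748*t - 5.642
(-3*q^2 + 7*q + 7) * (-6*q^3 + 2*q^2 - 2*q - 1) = 18*q^5 - 48*q^4 - 22*q^3 + 3*q^2 - 21*q - 7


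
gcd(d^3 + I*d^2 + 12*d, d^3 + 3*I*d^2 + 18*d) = d^2 - 3*I*d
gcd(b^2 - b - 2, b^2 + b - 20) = 1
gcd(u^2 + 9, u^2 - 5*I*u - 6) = u - 3*I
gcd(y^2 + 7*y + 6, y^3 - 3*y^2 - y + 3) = y + 1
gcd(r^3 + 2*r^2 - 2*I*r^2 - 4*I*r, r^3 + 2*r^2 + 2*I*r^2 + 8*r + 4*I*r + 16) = r^2 + r*(2 - 2*I) - 4*I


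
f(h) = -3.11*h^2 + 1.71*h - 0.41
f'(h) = 1.71 - 6.22*h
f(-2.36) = -21.77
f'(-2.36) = 16.39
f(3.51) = -32.72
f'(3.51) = -20.12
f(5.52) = -85.73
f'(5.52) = -32.62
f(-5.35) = -98.57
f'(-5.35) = 34.99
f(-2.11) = -17.86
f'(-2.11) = 14.83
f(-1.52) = -10.19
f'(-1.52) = 11.16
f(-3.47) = -43.79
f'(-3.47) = 23.29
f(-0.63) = -2.72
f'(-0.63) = 5.63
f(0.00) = -0.41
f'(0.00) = 1.71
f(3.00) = -23.27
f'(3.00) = -16.95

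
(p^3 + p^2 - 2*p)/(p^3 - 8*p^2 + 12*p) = (p^2 + p - 2)/(p^2 - 8*p + 12)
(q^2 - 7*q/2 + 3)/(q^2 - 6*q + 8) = (q - 3/2)/(q - 4)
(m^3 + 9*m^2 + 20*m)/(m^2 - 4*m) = (m^2 + 9*m + 20)/(m - 4)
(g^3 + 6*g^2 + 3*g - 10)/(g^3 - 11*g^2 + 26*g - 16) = (g^2 + 7*g + 10)/(g^2 - 10*g + 16)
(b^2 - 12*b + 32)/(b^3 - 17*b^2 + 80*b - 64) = (b - 4)/(b^2 - 9*b + 8)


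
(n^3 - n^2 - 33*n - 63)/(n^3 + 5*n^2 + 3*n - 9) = (n - 7)/(n - 1)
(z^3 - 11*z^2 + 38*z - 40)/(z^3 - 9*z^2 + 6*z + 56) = (z^2 - 7*z + 10)/(z^2 - 5*z - 14)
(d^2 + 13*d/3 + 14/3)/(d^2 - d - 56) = (d^2 + 13*d/3 + 14/3)/(d^2 - d - 56)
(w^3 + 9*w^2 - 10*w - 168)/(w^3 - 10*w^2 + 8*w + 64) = (w^2 + 13*w + 42)/(w^2 - 6*w - 16)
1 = 1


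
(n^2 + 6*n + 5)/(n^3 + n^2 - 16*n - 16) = (n + 5)/(n^2 - 16)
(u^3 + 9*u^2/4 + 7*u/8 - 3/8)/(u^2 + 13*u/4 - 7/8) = (2*u^2 + 5*u + 3)/(2*u + 7)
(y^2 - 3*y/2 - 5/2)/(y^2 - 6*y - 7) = (y - 5/2)/(y - 7)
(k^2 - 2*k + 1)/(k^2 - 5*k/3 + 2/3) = 3*(k - 1)/(3*k - 2)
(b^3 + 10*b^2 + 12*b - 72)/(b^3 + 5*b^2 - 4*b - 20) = (b^2 + 12*b + 36)/(b^2 + 7*b + 10)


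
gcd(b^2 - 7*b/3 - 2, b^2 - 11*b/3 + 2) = b - 3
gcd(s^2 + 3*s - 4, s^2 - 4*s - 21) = 1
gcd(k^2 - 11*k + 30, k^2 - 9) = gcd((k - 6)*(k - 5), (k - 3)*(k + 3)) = 1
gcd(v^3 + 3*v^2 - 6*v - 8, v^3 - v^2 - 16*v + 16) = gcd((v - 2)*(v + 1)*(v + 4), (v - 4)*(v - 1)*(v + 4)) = v + 4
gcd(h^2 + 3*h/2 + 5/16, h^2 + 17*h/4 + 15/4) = h + 5/4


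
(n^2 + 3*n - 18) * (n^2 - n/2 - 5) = n^4 + 5*n^3/2 - 49*n^2/2 - 6*n + 90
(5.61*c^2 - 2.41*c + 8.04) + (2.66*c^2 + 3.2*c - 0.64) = 8.27*c^2 + 0.79*c + 7.4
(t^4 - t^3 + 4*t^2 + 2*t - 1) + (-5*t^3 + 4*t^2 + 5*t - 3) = t^4 - 6*t^3 + 8*t^2 + 7*t - 4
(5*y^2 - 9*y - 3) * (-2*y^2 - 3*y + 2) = -10*y^4 + 3*y^3 + 43*y^2 - 9*y - 6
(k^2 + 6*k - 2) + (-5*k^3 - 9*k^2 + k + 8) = -5*k^3 - 8*k^2 + 7*k + 6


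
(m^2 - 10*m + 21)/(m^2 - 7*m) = (m - 3)/m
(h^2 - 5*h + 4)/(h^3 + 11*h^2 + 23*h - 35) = (h - 4)/(h^2 + 12*h + 35)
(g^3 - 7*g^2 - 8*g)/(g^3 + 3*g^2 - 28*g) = (g^2 - 7*g - 8)/(g^2 + 3*g - 28)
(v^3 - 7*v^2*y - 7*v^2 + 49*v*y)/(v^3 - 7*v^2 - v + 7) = v*(v - 7*y)/(v^2 - 1)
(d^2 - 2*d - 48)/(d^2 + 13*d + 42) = (d - 8)/(d + 7)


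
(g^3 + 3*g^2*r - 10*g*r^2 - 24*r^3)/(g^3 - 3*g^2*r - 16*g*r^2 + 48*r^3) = (-g - 2*r)/(-g + 4*r)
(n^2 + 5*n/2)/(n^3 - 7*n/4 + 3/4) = 2*n*(2*n + 5)/(4*n^3 - 7*n + 3)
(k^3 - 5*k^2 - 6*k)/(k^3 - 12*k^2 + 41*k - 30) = k*(k + 1)/(k^2 - 6*k + 5)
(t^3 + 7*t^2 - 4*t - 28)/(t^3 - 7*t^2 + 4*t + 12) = (t^2 + 9*t + 14)/(t^2 - 5*t - 6)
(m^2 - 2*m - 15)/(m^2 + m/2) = 2*(m^2 - 2*m - 15)/(m*(2*m + 1))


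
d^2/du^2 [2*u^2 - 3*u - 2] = 4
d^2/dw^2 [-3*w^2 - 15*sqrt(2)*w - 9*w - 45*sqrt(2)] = -6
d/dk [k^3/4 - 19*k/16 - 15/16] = 3*k^2/4 - 19/16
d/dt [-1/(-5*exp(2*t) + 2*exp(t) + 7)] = (2 - 10*exp(t))*exp(t)/(-5*exp(2*t) + 2*exp(t) + 7)^2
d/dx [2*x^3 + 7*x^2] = 2*x*(3*x + 7)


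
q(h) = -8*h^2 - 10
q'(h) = -16*h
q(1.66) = -32.04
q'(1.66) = -26.56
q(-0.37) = -11.10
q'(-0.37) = 5.92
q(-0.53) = -12.25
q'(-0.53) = 8.48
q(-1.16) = -20.76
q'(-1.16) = 18.56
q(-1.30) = -23.52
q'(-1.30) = 20.80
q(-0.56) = -12.51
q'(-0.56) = 8.96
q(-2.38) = -55.32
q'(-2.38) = 38.08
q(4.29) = -157.23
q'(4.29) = -68.64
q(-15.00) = -1810.00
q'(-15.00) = 240.00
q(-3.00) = -82.00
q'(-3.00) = 48.00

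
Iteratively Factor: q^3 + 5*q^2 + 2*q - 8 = (q + 2)*(q^2 + 3*q - 4) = (q - 1)*(q + 2)*(q + 4)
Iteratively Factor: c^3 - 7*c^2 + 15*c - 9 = (c - 3)*(c^2 - 4*c + 3) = (c - 3)^2*(c - 1)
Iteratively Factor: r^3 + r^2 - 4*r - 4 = (r - 2)*(r^2 + 3*r + 2) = (r - 2)*(r + 2)*(r + 1)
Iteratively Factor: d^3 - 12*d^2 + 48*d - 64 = (d - 4)*(d^2 - 8*d + 16) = (d - 4)^2*(d - 4)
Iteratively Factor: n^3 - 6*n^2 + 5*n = (n - 1)*(n^2 - 5*n) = n*(n - 1)*(n - 5)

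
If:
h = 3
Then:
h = 3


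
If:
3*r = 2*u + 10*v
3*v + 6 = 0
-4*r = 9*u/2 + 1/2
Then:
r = -182/43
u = 157/43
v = -2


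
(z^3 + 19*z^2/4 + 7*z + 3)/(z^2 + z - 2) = (4*z^2 + 11*z + 6)/(4*(z - 1))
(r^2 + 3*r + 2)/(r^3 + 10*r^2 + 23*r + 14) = 1/(r + 7)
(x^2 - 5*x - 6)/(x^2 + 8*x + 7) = (x - 6)/(x + 7)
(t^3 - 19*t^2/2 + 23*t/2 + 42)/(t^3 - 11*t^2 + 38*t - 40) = (2*t^2 - 11*t - 21)/(2*(t^2 - 7*t + 10))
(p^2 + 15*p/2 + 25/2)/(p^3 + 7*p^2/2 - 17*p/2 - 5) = (2*p + 5)/(2*p^2 - 3*p - 2)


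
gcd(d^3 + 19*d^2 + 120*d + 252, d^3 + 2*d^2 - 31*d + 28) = d + 7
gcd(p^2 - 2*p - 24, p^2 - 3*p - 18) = p - 6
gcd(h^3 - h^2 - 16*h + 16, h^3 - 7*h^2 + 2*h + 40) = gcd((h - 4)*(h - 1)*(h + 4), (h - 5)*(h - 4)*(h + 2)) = h - 4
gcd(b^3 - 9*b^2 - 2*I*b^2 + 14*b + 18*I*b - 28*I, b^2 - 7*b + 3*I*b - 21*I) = b - 7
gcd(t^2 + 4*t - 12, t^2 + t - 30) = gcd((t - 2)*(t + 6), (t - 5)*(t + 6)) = t + 6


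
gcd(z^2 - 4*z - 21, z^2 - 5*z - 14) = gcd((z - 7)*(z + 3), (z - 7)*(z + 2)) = z - 7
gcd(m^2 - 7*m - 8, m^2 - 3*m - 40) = m - 8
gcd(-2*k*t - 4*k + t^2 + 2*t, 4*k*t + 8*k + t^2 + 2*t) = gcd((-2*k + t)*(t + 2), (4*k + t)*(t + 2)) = t + 2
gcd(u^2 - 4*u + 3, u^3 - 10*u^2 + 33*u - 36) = u - 3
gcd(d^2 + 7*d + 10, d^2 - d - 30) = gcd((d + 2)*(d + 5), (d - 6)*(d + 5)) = d + 5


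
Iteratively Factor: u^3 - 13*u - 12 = (u - 4)*(u^2 + 4*u + 3) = (u - 4)*(u + 1)*(u + 3)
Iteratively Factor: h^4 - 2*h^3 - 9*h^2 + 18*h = (h + 3)*(h^3 - 5*h^2 + 6*h) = h*(h + 3)*(h^2 - 5*h + 6) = h*(h - 3)*(h + 3)*(h - 2)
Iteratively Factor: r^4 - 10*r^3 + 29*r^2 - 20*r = (r - 5)*(r^3 - 5*r^2 + 4*r) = (r - 5)*(r - 4)*(r^2 - r) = r*(r - 5)*(r - 4)*(r - 1)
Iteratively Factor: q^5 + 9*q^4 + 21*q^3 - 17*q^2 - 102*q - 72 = (q - 2)*(q^4 + 11*q^3 + 43*q^2 + 69*q + 36) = (q - 2)*(q + 3)*(q^3 + 8*q^2 + 19*q + 12) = (q - 2)*(q + 3)^2*(q^2 + 5*q + 4) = (q - 2)*(q + 3)^2*(q + 4)*(q + 1)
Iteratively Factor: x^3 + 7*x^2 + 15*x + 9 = (x + 3)*(x^2 + 4*x + 3) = (x + 3)^2*(x + 1)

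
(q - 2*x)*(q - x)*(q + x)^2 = q^4 - q^3*x - 3*q^2*x^2 + q*x^3 + 2*x^4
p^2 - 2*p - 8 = (p - 4)*(p + 2)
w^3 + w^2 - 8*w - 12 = (w - 3)*(w + 2)^2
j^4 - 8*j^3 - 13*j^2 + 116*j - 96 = (j - 8)*(j - 3)*(j - 1)*(j + 4)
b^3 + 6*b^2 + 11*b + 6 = (b + 1)*(b + 2)*(b + 3)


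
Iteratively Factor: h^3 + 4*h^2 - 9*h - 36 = (h + 4)*(h^2 - 9) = (h + 3)*(h + 4)*(h - 3)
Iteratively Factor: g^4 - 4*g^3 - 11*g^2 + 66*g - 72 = (g - 3)*(g^3 - g^2 - 14*g + 24) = (g - 3)^2*(g^2 + 2*g - 8) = (g - 3)^2*(g + 4)*(g - 2)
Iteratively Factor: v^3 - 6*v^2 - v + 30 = (v - 3)*(v^2 - 3*v - 10) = (v - 3)*(v + 2)*(v - 5)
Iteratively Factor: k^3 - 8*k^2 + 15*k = (k - 5)*(k^2 - 3*k) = (k - 5)*(k - 3)*(k)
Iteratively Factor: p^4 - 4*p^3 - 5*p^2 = (p - 5)*(p^3 + p^2) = (p - 5)*(p + 1)*(p^2) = p*(p - 5)*(p + 1)*(p)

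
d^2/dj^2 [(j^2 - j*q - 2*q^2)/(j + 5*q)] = 56*q^2/(j^3 + 15*j^2*q + 75*j*q^2 + 125*q^3)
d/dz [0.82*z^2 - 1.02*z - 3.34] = 1.64*z - 1.02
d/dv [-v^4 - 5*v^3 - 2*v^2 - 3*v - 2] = -4*v^3 - 15*v^2 - 4*v - 3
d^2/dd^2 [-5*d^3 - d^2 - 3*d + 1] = -30*d - 2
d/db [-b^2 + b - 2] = 1 - 2*b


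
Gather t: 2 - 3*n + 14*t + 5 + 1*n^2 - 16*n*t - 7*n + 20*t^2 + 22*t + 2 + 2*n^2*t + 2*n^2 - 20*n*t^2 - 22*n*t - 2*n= 3*n^2 - 12*n + t^2*(20 - 20*n) + t*(2*n^2 - 38*n + 36) + 9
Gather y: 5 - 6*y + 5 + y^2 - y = y^2 - 7*y + 10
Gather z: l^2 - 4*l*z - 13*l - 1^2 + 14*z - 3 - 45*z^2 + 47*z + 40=l^2 - 13*l - 45*z^2 + z*(61 - 4*l) + 36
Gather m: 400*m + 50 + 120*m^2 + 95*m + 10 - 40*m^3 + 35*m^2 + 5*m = -40*m^3 + 155*m^2 + 500*m + 60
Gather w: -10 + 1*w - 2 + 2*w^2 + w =2*w^2 + 2*w - 12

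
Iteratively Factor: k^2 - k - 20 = (k + 4)*(k - 5)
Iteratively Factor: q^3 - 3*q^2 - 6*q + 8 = (q + 2)*(q^2 - 5*q + 4) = (q - 4)*(q + 2)*(q - 1)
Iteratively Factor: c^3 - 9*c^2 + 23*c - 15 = (c - 5)*(c^2 - 4*c + 3) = (c - 5)*(c - 1)*(c - 3)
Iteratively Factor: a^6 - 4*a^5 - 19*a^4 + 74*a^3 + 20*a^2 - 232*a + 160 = (a - 2)*(a^5 - 2*a^4 - 23*a^3 + 28*a^2 + 76*a - 80) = (a - 2)*(a + 2)*(a^4 - 4*a^3 - 15*a^2 + 58*a - 40) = (a - 2)*(a - 1)*(a + 2)*(a^3 - 3*a^2 - 18*a + 40) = (a - 5)*(a - 2)*(a - 1)*(a + 2)*(a^2 + 2*a - 8) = (a - 5)*(a - 2)^2*(a - 1)*(a + 2)*(a + 4)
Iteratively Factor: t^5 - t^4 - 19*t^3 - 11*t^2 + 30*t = (t + 3)*(t^4 - 4*t^3 - 7*t^2 + 10*t) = (t + 2)*(t + 3)*(t^3 - 6*t^2 + 5*t) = (t - 5)*(t + 2)*(t + 3)*(t^2 - t) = t*(t - 5)*(t + 2)*(t + 3)*(t - 1)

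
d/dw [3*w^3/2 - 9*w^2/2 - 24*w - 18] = 9*w^2/2 - 9*w - 24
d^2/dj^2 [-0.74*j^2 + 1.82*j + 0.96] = -1.48000000000000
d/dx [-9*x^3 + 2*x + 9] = 2 - 27*x^2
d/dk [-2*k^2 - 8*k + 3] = -4*k - 8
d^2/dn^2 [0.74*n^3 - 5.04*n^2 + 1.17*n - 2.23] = 4.44*n - 10.08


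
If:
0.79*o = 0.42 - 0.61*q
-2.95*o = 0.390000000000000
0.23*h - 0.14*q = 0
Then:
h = 0.52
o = -0.13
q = 0.86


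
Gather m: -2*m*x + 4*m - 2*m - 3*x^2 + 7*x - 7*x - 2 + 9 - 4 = m*(2 - 2*x) - 3*x^2 + 3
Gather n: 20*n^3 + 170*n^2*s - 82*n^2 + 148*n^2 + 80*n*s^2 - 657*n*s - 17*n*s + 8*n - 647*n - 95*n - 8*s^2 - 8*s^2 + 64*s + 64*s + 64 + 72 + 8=20*n^3 + n^2*(170*s + 66) + n*(80*s^2 - 674*s - 734) - 16*s^2 + 128*s + 144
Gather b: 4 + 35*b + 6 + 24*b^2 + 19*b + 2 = 24*b^2 + 54*b + 12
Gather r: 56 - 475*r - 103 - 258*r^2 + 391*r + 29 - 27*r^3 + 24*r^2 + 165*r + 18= -27*r^3 - 234*r^2 + 81*r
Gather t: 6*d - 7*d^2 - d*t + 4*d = -7*d^2 - d*t + 10*d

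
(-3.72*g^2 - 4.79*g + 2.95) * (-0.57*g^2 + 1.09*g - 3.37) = 2.1204*g^4 - 1.3245*g^3 + 5.6338*g^2 + 19.3578*g - 9.9415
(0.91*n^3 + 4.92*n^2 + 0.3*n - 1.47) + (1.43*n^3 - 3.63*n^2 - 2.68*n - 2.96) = 2.34*n^3 + 1.29*n^2 - 2.38*n - 4.43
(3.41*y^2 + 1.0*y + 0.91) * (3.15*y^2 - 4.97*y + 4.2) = 10.7415*y^4 - 13.7977*y^3 + 12.2185*y^2 - 0.322699999999999*y + 3.822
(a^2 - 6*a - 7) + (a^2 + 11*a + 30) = 2*a^2 + 5*a + 23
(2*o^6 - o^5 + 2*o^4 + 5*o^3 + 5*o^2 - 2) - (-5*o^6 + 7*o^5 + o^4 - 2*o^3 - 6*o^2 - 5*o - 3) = 7*o^6 - 8*o^5 + o^4 + 7*o^3 + 11*o^2 + 5*o + 1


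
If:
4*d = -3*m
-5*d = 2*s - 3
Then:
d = 3/5 - 2*s/5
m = 8*s/15 - 4/5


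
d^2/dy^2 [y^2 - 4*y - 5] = 2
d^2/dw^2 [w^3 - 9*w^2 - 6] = 6*w - 18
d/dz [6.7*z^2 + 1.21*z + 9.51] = 13.4*z + 1.21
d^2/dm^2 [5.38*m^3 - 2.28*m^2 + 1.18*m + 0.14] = 32.28*m - 4.56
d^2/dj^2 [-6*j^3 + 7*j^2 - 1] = 14 - 36*j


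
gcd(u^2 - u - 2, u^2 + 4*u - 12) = u - 2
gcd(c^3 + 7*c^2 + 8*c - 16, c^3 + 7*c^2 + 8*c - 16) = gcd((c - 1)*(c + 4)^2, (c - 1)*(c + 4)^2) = c^3 + 7*c^2 + 8*c - 16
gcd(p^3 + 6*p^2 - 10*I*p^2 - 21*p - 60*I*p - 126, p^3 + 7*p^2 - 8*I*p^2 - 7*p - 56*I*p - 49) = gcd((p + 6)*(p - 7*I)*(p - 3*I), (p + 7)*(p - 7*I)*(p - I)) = p - 7*I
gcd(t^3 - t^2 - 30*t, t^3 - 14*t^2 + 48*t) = t^2 - 6*t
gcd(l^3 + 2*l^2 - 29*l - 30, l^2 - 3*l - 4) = l + 1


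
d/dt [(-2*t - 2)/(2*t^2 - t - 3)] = 4/(4*t^2 - 12*t + 9)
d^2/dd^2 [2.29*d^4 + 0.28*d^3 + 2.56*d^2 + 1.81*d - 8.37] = 27.48*d^2 + 1.68*d + 5.12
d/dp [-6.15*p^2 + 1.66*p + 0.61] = 1.66 - 12.3*p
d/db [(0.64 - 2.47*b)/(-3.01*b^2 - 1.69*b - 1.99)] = (-7.4347*b^2 + 3.8528*b + 5.9969)/(9.0601*b^4 + 10.1738*b^3 + 14.8359*b^2 + 6.7262*b + 3.9601)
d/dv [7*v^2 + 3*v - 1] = 14*v + 3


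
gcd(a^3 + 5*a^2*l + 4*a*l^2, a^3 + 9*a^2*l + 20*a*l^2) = a^2 + 4*a*l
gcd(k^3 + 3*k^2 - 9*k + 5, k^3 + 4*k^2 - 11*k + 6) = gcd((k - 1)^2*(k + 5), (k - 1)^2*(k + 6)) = k^2 - 2*k + 1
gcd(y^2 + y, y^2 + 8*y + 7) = y + 1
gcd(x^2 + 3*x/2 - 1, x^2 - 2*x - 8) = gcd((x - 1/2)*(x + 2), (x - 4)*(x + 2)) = x + 2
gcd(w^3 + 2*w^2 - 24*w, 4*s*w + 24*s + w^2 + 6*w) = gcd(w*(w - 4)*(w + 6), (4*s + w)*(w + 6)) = w + 6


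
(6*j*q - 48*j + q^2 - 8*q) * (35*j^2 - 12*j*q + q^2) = 210*j^3*q - 1680*j^3 - 37*j^2*q^2 + 296*j^2*q - 6*j*q^3 + 48*j*q^2 + q^4 - 8*q^3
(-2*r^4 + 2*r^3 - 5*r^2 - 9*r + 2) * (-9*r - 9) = 18*r^5 + 27*r^3 + 126*r^2 + 63*r - 18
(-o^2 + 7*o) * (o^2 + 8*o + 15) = -o^4 - o^3 + 41*o^2 + 105*o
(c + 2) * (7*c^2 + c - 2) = 7*c^3 + 15*c^2 - 4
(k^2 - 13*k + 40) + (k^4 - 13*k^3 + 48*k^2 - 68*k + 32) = k^4 - 13*k^3 + 49*k^2 - 81*k + 72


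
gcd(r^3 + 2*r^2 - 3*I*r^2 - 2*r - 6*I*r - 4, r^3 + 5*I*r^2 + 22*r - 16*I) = r^2 - 3*I*r - 2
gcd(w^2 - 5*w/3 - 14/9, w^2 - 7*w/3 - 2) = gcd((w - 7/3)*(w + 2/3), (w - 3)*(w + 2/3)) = w + 2/3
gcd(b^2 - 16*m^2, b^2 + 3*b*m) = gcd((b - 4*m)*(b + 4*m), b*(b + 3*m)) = 1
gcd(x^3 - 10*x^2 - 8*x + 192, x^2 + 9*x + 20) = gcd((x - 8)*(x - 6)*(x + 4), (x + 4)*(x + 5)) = x + 4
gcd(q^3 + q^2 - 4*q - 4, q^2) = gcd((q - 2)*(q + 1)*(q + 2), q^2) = 1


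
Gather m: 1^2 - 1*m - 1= -m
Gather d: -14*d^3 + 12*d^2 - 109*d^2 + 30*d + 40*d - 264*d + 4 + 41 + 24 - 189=-14*d^3 - 97*d^2 - 194*d - 120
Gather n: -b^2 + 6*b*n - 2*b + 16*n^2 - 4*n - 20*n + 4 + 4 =-b^2 - 2*b + 16*n^2 + n*(6*b - 24) + 8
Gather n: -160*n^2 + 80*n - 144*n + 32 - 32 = -160*n^2 - 64*n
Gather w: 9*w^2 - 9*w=9*w^2 - 9*w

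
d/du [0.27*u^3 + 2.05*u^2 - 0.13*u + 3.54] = 0.81*u^2 + 4.1*u - 0.13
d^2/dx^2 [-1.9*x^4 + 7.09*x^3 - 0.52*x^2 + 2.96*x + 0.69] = -22.8*x^2 + 42.54*x - 1.04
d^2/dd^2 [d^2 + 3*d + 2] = 2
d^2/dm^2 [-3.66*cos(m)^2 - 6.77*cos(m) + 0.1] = -14.64*sin(m)^2 + 6.77*cos(m) + 7.32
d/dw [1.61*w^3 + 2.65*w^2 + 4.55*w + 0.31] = 4.83*w^2 + 5.3*w + 4.55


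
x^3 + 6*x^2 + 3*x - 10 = (x - 1)*(x + 2)*(x + 5)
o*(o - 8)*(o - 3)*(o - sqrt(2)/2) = o^4 - 11*o^3 - sqrt(2)*o^3/2 + 11*sqrt(2)*o^2/2 + 24*o^2 - 12*sqrt(2)*o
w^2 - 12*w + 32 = (w - 8)*(w - 4)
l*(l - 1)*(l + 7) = l^3 + 6*l^2 - 7*l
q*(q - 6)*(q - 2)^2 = q^4 - 10*q^3 + 28*q^2 - 24*q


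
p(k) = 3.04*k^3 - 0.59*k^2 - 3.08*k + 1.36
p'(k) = 9.12*k^2 - 1.18*k - 3.08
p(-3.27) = -101.17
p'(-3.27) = 98.30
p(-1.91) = -16.09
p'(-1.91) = 32.44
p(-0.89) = 1.49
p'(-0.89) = 5.19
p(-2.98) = -75.15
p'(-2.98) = 81.43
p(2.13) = 21.50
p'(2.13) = 35.78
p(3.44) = 107.53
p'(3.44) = 100.78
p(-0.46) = 2.36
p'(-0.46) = -0.61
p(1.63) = 7.94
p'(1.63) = 19.23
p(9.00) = 2142.01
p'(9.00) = 725.02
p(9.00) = 2142.01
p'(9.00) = 725.02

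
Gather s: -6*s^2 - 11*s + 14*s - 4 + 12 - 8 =-6*s^2 + 3*s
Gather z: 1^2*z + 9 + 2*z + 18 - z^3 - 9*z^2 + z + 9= -z^3 - 9*z^2 + 4*z + 36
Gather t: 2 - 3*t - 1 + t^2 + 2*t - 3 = t^2 - t - 2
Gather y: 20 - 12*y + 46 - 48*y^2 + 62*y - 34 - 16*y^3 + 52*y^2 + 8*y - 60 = -16*y^3 + 4*y^2 + 58*y - 28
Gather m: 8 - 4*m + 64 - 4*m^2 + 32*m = -4*m^2 + 28*m + 72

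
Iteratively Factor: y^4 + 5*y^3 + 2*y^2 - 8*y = (y + 4)*(y^3 + y^2 - 2*y) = (y - 1)*(y + 4)*(y^2 + 2*y) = (y - 1)*(y + 2)*(y + 4)*(y)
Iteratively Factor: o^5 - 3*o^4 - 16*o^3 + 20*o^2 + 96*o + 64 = (o + 2)*(o^4 - 5*o^3 - 6*o^2 + 32*o + 32) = (o - 4)*(o + 2)*(o^3 - o^2 - 10*o - 8) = (o - 4)^2*(o + 2)*(o^2 + 3*o + 2) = (o - 4)^2*(o + 1)*(o + 2)*(o + 2)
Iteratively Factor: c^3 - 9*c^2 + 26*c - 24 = (c - 4)*(c^2 - 5*c + 6) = (c - 4)*(c - 2)*(c - 3)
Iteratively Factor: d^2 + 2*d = (d)*(d + 2)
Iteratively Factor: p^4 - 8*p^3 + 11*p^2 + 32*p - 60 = (p + 2)*(p^3 - 10*p^2 + 31*p - 30) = (p - 3)*(p + 2)*(p^2 - 7*p + 10) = (p - 5)*(p - 3)*(p + 2)*(p - 2)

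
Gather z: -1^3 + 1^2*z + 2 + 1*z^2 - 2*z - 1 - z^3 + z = -z^3 + z^2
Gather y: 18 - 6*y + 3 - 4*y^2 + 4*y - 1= -4*y^2 - 2*y + 20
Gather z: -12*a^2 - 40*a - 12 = -12*a^2 - 40*a - 12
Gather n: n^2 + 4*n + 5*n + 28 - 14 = n^2 + 9*n + 14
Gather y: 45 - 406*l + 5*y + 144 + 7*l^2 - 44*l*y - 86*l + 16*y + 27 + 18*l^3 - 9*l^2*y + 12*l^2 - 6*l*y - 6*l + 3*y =18*l^3 + 19*l^2 - 498*l + y*(-9*l^2 - 50*l + 24) + 216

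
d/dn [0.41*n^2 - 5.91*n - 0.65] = 0.82*n - 5.91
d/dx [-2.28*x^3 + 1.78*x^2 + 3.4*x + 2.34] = -6.84*x^2 + 3.56*x + 3.4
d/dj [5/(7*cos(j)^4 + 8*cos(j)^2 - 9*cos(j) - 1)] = 5*(28*cos(j)^3 + 16*cos(j) - 9)*sin(j)/(7*cos(j)^4 + 8*cos(j)^2 - 9*cos(j) - 1)^2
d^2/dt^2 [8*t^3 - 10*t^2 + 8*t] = 48*t - 20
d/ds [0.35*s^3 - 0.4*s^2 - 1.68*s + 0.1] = 1.05*s^2 - 0.8*s - 1.68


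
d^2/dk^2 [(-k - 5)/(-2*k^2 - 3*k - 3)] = 2*((k + 5)*(4*k + 3)^2 - (6*k + 13)*(2*k^2 + 3*k + 3))/(2*k^2 + 3*k + 3)^3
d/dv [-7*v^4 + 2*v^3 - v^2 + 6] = 2*v*(-14*v^2 + 3*v - 1)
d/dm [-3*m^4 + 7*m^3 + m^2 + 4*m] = -12*m^3 + 21*m^2 + 2*m + 4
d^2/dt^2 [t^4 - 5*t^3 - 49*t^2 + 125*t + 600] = 12*t^2 - 30*t - 98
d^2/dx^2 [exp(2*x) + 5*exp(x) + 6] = (4*exp(x) + 5)*exp(x)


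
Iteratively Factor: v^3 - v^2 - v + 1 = (v + 1)*(v^2 - 2*v + 1) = (v - 1)*(v + 1)*(v - 1)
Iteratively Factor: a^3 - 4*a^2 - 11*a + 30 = (a - 2)*(a^2 - 2*a - 15) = (a - 2)*(a + 3)*(a - 5)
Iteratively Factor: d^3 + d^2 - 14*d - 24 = (d + 3)*(d^2 - 2*d - 8) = (d - 4)*(d + 3)*(d + 2)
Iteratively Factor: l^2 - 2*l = (l - 2)*(l)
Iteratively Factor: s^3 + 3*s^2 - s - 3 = (s + 1)*(s^2 + 2*s - 3) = (s + 1)*(s + 3)*(s - 1)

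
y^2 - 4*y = y*(y - 4)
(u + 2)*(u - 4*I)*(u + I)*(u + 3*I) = u^4 + 2*u^3 + 13*u^2 + 26*u + 12*I*u + 24*I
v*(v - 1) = v^2 - v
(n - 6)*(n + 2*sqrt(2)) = n^2 - 6*n + 2*sqrt(2)*n - 12*sqrt(2)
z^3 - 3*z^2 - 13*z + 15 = (z - 5)*(z - 1)*(z + 3)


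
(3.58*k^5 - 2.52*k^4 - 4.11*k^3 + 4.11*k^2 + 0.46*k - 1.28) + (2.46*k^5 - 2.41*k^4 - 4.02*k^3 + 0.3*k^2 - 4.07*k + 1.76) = 6.04*k^5 - 4.93*k^4 - 8.13*k^3 + 4.41*k^2 - 3.61*k + 0.48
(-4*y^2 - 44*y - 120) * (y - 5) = -4*y^3 - 24*y^2 + 100*y + 600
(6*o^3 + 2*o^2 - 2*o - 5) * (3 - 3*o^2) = -18*o^5 - 6*o^4 + 24*o^3 + 21*o^2 - 6*o - 15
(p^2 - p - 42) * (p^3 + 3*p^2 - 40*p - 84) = p^5 + 2*p^4 - 85*p^3 - 170*p^2 + 1764*p + 3528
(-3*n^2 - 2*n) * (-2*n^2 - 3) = 6*n^4 + 4*n^3 + 9*n^2 + 6*n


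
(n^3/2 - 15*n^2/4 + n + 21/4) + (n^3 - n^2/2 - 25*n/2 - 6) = 3*n^3/2 - 17*n^2/4 - 23*n/2 - 3/4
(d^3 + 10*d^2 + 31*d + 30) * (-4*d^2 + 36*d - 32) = -4*d^5 - 4*d^4 + 204*d^3 + 676*d^2 + 88*d - 960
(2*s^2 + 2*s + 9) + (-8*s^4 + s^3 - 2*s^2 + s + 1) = -8*s^4 + s^3 + 3*s + 10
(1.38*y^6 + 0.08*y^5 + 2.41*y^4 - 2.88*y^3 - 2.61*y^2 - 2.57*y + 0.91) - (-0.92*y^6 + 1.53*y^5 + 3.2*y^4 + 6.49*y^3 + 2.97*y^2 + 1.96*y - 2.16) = 2.3*y^6 - 1.45*y^5 - 0.79*y^4 - 9.37*y^3 - 5.58*y^2 - 4.53*y + 3.07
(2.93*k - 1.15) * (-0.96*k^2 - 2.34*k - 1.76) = -2.8128*k^3 - 5.7522*k^2 - 2.4658*k + 2.024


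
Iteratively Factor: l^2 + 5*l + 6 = (l + 2)*(l + 3)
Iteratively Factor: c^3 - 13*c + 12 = (c - 1)*(c^2 + c - 12) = (c - 1)*(c + 4)*(c - 3)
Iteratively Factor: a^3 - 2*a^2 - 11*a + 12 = (a - 1)*(a^2 - a - 12) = (a - 4)*(a - 1)*(a + 3)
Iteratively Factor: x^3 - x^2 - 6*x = (x + 2)*(x^2 - 3*x) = x*(x + 2)*(x - 3)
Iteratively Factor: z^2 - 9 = (z - 3)*(z + 3)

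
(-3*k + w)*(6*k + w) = -18*k^2 + 3*k*w + w^2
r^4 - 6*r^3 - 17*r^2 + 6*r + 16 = (r - 8)*(r - 1)*(r + 1)*(r + 2)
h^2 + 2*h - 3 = (h - 1)*(h + 3)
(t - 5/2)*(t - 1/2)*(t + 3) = t^3 - 31*t/4 + 15/4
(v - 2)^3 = v^3 - 6*v^2 + 12*v - 8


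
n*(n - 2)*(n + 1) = n^3 - n^2 - 2*n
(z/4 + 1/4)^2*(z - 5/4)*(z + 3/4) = z^4/16 + 3*z^3/32 - 15*z^2/256 - 19*z/128 - 15/256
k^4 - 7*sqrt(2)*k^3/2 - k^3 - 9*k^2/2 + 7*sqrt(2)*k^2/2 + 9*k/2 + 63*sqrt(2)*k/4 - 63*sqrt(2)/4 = (k - 1)*(k - 7*sqrt(2)/2)*(k - 3*sqrt(2)/2)*(k + 3*sqrt(2)/2)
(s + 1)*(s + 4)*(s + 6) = s^3 + 11*s^2 + 34*s + 24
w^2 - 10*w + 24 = (w - 6)*(w - 4)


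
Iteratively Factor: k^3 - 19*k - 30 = (k - 5)*(k^2 + 5*k + 6) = (k - 5)*(k + 3)*(k + 2)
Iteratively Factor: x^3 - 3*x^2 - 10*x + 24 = (x - 4)*(x^2 + x - 6) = (x - 4)*(x - 2)*(x + 3)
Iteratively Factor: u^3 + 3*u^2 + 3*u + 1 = (u + 1)*(u^2 + 2*u + 1) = (u + 1)^2*(u + 1)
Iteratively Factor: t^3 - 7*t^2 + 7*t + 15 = (t - 3)*(t^2 - 4*t - 5) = (t - 5)*(t - 3)*(t + 1)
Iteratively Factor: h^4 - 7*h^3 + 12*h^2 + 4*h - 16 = (h - 2)*(h^3 - 5*h^2 + 2*h + 8) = (h - 4)*(h - 2)*(h^2 - h - 2) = (h - 4)*(h - 2)^2*(h + 1)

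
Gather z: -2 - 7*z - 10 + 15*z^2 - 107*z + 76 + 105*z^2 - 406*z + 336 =120*z^2 - 520*z + 400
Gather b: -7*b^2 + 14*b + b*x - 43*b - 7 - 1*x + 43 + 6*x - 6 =-7*b^2 + b*(x - 29) + 5*x + 30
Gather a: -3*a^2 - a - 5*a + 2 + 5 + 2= -3*a^2 - 6*a + 9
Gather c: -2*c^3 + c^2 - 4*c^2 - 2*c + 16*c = -2*c^3 - 3*c^2 + 14*c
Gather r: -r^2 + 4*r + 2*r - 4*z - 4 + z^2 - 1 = -r^2 + 6*r + z^2 - 4*z - 5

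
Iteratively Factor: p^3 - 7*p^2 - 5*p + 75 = (p - 5)*(p^2 - 2*p - 15) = (p - 5)^2*(p + 3)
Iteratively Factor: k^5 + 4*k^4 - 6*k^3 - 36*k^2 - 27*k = (k + 1)*(k^4 + 3*k^3 - 9*k^2 - 27*k) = (k + 1)*(k + 3)*(k^3 - 9*k) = (k - 3)*(k + 1)*(k + 3)*(k^2 + 3*k) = k*(k - 3)*(k + 1)*(k + 3)*(k + 3)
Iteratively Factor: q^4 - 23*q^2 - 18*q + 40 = (q - 1)*(q^3 + q^2 - 22*q - 40) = (q - 1)*(q + 4)*(q^2 - 3*q - 10) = (q - 5)*(q - 1)*(q + 4)*(q + 2)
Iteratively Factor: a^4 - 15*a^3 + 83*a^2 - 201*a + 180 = (a - 4)*(a^3 - 11*a^2 + 39*a - 45) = (a - 4)*(a - 3)*(a^2 - 8*a + 15) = (a - 5)*(a - 4)*(a - 3)*(a - 3)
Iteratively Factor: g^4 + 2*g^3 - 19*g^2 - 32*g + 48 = (g + 4)*(g^3 - 2*g^2 - 11*g + 12) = (g - 4)*(g + 4)*(g^2 + 2*g - 3) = (g - 4)*(g + 3)*(g + 4)*(g - 1)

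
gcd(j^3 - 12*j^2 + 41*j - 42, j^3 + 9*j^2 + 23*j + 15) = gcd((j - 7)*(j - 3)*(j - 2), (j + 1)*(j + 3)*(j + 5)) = 1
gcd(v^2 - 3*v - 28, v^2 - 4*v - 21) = v - 7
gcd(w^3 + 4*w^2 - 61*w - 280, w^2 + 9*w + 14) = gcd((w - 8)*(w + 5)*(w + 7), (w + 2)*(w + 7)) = w + 7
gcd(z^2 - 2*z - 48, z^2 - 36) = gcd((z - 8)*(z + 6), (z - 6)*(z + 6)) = z + 6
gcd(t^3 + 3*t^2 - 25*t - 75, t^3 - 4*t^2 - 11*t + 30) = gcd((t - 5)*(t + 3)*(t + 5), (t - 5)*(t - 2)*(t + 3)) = t^2 - 2*t - 15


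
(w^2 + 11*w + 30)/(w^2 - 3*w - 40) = (w + 6)/(w - 8)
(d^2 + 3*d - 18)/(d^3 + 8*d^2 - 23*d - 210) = (d - 3)/(d^2 + 2*d - 35)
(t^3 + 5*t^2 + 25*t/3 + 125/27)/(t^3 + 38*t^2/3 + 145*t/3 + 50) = (9*t^2 + 30*t + 25)/(9*(t^2 + 11*t + 30))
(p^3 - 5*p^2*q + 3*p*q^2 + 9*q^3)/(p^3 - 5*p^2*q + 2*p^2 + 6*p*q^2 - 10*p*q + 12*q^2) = (p^2 - 2*p*q - 3*q^2)/(p^2 - 2*p*q + 2*p - 4*q)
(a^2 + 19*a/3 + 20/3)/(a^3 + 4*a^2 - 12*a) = (3*a^2 + 19*a + 20)/(3*a*(a^2 + 4*a - 12))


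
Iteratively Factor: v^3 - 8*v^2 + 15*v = (v)*(v^2 - 8*v + 15) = v*(v - 3)*(v - 5)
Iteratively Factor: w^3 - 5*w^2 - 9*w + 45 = (w + 3)*(w^2 - 8*w + 15) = (w - 3)*(w + 3)*(w - 5)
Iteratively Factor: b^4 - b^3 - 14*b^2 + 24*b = (b - 2)*(b^3 + b^2 - 12*b) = (b - 3)*(b - 2)*(b^2 + 4*b) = b*(b - 3)*(b - 2)*(b + 4)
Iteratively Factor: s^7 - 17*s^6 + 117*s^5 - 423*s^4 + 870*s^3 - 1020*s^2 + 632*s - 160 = (s - 2)*(s^6 - 15*s^5 + 87*s^4 - 249*s^3 + 372*s^2 - 276*s + 80) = (s - 5)*(s - 2)*(s^5 - 10*s^4 + 37*s^3 - 64*s^2 + 52*s - 16) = (s - 5)*(s - 2)^2*(s^4 - 8*s^3 + 21*s^2 - 22*s + 8) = (s - 5)*(s - 2)^3*(s^3 - 6*s^2 + 9*s - 4) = (s - 5)*(s - 2)^3*(s - 1)*(s^2 - 5*s + 4) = (s - 5)*(s - 2)^3*(s - 1)^2*(s - 4)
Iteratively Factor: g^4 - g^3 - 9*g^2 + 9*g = (g - 1)*(g^3 - 9*g) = (g - 1)*(g + 3)*(g^2 - 3*g) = (g - 3)*(g - 1)*(g + 3)*(g)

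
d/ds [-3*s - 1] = -3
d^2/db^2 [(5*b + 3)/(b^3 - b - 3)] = 2*(-(5*b + 3)*(3*b^2 - 1)^2 + (-15*b^2 - 3*b*(5*b + 3) + 5)*(-b^3 + b + 3))/(-b^3 + b + 3)^3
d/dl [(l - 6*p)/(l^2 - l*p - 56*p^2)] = (l^2 - l*p - 56*p^2 - (l - 6*p)*(2*l - p))/(-l^2 + l*p + 56*p^2)^2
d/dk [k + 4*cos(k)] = 1 - 4*sin(k)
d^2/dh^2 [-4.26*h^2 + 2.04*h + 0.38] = -8.52000000000000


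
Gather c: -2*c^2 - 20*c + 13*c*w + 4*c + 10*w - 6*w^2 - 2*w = -2*c^2 + c*(13*w - 16) - 6*w^2 + 8*w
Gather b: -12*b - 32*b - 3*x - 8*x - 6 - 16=-44*b - 11*x - 22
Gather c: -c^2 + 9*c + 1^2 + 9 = -c^2 + 9*c + 10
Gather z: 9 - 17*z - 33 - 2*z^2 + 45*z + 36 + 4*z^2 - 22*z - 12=2*z^2 + 6*z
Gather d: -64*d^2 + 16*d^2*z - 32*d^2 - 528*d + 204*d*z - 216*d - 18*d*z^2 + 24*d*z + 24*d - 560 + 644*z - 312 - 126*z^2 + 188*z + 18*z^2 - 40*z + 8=d^2*(16*z - 96) + d*(-18*z^2 + 228*z - 720) - 108*z^2 + 792*z - 864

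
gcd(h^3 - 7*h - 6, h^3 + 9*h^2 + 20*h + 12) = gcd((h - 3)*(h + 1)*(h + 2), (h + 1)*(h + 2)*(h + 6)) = h^2 + 3*h + 2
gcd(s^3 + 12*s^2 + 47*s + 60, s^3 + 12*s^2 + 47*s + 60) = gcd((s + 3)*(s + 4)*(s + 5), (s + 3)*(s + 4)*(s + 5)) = s^3 + 12*s^2 + 47*s + 60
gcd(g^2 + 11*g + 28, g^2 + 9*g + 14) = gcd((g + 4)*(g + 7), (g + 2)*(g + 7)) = g + 7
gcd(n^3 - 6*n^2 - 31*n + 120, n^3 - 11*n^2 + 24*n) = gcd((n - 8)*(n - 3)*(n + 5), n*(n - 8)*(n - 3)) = n^2 - 11*n + 24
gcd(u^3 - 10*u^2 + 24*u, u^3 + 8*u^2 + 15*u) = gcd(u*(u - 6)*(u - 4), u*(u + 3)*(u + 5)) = u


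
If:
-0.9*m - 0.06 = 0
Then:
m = -0.07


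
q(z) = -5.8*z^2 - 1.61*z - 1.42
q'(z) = -11.6*z - 1.61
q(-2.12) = -24.07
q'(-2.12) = 22.98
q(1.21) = -11.86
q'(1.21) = -15.65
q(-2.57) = -35.59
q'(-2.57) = 28.20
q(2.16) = -31.96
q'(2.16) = -26.67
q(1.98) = -27.35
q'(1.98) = -24.58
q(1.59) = -18.64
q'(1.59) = -20.05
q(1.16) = -11.09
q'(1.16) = -15.07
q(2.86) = -53.47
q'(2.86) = -34.79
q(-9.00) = -456.73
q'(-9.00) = 102.79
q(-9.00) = -456.73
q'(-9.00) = 102.79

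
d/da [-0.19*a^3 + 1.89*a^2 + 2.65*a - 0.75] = -0.57*a^2 + 3.78*a + 2.65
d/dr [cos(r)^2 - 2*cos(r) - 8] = 2*(1 - cos(r))*sin(r)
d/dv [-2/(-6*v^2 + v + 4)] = 2*(1 - 12*v)/(-6*v^2 + v + 4)^2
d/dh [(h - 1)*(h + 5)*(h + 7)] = 3*h^2 + 22*h + 23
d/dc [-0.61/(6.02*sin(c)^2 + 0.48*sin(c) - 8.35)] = (7.3444*sin(c) + 0.2928)*cos(c)/(6.02*sin(c)^2 + 0.48*sin(c) - 8.35)^2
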